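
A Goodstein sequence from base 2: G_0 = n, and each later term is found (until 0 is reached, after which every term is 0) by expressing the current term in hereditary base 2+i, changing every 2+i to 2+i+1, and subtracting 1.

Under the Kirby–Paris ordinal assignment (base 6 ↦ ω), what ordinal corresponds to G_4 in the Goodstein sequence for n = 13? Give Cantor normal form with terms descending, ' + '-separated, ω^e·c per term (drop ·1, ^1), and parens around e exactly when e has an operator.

13 —HB2→ 2^(2 + 1) + 2^2 + 1 —bump→ 3^(3 + 1) + 3^3 + 1 = 109 —(−1)→ 108
108 —HB3→ 3^(3 + 1) + 3^3 —bump→ 4^(4 + 1) + 4^4 = 1280 —(−1)→ 1279
1279 —HB4→ 4^(4 + 1) + 3·4^3 + 3·4^2 + 3·4 + 3 —bump→ 5^(5 + 1) + 3·5^3 + 3·5^2 + 3·5 + 3 = 16093 —(−1)→ 16092
16092 —HB5→ 5^(5 + 1) + 3·5^3 + 3·5^2 + 3·5 + 2 —bump→ 6^(6 + 1) + 3·6^3 + 3·6^2 + 3·6 + 2 = 280712 —(−1)→ 280711

ω^(ω + 1) + ω^3·3 + ω^2·3 + ω·3 + 1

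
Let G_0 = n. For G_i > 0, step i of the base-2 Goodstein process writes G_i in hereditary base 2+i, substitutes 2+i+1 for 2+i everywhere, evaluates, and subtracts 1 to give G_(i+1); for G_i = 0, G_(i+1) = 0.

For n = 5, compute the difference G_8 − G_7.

[0] 5 ≡ 2^2 + 1 (base 2). Lift 3: 28. −1: 27.
[1] 27 ≡ 3^3 (base 3). Lift 4: 256. −1: 255.
[2] 255 ≡ 3·4^3 + 3·4^2 + 3·4 + 3 (base 4). Lift 5: 468. −1: 467.
[3] 467 ≡ 3·5^3 + 3·5^2 + 3·5 + 2 (base 5). Lift 6: 776. −1: 775.
[4] 775 ≡ 3·6^3 + 3·6^2 + 3·6 + 1 (base 6). Lift 7: 1198. −1: 1197.
[5] 1197 ≡ 3·7^3 + 3·7^2 + 3·7 (base 7). Lift 8: 1752. −1: 1751.
[6] 1751 ≡ 3·8^3 + 3·8^2 + 2·8 + 7 (base 8). Lift 9: 2455. −1: 2454.
[7] 2454 ≡ 3·9^3 + 3·9^2 + 2·9 + 6 (base 9). Lift 10: 3326. −1: 3325.

871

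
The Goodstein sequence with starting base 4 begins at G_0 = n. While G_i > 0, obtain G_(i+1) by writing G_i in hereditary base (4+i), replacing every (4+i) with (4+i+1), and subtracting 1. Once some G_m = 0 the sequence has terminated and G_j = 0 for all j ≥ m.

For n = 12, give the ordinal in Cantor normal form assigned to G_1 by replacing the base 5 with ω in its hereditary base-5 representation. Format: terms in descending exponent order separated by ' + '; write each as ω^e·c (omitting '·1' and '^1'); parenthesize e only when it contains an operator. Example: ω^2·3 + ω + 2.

ω·2 + 4

(0) 12|_4 = 3·4 ↦ 3·5|_5 = 15 ⇒ 14
(1) 14|_5 = 2·5 + 4 ↦ 2·6 + 4|_6 = 16 ⇒ 15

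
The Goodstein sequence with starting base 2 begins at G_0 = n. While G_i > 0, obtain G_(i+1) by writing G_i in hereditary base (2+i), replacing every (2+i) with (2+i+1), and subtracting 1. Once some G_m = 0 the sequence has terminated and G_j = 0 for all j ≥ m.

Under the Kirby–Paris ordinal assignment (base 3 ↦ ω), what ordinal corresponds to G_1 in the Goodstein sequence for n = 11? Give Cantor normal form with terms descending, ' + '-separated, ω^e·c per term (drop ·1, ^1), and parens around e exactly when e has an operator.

base 2: 11 = 2^(2 + 1) + 2 + 1; at 3: 3^(3 + 1) + 3 + 1 = 85; next = 84
base 3: 84 = 3^(3 + 1) + 3; at 4: 4^(4 + 1) + 4 = 1028; next = 1027

ω^(ω + 1) + ω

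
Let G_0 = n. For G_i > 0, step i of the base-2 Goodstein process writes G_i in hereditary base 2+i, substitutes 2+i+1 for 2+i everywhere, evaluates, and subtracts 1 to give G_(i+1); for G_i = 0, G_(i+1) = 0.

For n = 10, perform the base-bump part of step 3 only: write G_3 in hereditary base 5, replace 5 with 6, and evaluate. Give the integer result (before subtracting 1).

279936

G_0=10  [base 2] 2^(2 + 1) + 2  →[2↦3]→  3^(3 + 1) + 3 = 84  −1 ⇒ G_1=83
G_1=83  [base 3] 3^(3 + 1) + 2  →[3↦4]→  4^(4 + 1) + 2 = 1026  −1 ⇒ G_2=1025
G_2=1025  [base 4] 4^(4 + 1) + 1  →[4↦5]→  5^(5 + 1) + 1 = 15626  −1 ⇒ G_3=15625
G_3=15625  [base 5] 5^(5 + 1)  →[5↦6]→  6^(6 + 1) = 279936  −1 ⇒ G_4=279935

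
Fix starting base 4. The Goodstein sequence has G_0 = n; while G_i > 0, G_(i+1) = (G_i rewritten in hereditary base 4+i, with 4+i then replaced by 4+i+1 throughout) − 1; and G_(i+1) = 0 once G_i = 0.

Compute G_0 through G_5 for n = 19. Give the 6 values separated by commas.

19, 27, 37, 49, 63, 69

i=0: 19 = 4^2 + 3 (b=4); 4→5: 5^2 + 3 = 28; 28−1 = 27
i=1: 27 = 5^2 + 2 (b=5); 5→6: 6^2 + 2 = 38; 38−1 = 37
i=2: 37 = 6^2 + 1 (b=6); 6→7: 7^2 + 1 = 50; 50−1 = 49
i=3: 49 = 7^2 (b=7); 7→8: 8^2 = 64; 64−1 = 63
i=4: 63 = 7·8 + 7 (b=8); 8→9: 7·9 + 7 = 70; 70−1 = 69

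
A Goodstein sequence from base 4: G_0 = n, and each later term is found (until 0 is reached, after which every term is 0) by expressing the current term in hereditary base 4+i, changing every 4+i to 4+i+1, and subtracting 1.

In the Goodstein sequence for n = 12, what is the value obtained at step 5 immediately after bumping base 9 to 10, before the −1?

G_0=12  [base 4] 3·4  →[4↦5]→  3·5 = 15  −1 ⇒ G_1=14
G_1=14  [base 5] 2·5 + 4  →[5↦6]→  2·6 + 4 = 16  −1 ⇒ G_2=15
G_2=15  [base 6] 2·6 + 3  →[6↦7]→  2·7 + 3 = 17  −1 ⇒ G_3=16
G_3=16  [base 7] 2·7 + 2  →[7↦8]→  2·8 + 2 = 18  −1 ⇒ G_4=17
G_4=17  [base 8] 2·8 + 1  →[8↦9]→  2·9 + 1 = 19  −1 ⇒ G_5=18
G_5=18  [base 9] 2·9  →[9↦10]→  2·10 = 20  −1 ⇒ G_6=19

20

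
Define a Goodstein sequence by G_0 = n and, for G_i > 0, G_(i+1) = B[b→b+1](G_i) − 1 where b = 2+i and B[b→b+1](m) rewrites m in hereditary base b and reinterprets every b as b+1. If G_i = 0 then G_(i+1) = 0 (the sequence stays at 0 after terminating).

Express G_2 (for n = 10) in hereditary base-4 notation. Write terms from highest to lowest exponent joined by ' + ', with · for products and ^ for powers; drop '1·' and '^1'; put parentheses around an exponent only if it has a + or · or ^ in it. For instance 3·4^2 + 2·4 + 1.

base 2: 10 = 2^(2 + 1) + 2; at 3: 3^(3 + 1) + 3 = 84; next = 83
base 3: 83 = 3^(3 + 1) + 2; at 4: 4^(4 + 1) + 2 = 1026; next = 1025
base 4: 1025 = 4^(4 + 1) + 1; at 5: 5^(5 + 1) + 1 = 15626; next = 15625

4^(4 + 1) + 1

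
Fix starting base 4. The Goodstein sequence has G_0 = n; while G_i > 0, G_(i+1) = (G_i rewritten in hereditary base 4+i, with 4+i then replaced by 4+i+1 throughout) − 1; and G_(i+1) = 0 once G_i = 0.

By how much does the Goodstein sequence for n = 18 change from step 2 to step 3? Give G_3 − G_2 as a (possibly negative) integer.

12

base 4: 18 = 4^2 + 2; at 5: 5^2 + 2 = 27; next = 26
base 5: 26 = 5^2 + 1; at 6: 6^2 + 1 = 37; next = 36
base 6: 36 = 6^2; at 7: 7^2 = 49; next = 48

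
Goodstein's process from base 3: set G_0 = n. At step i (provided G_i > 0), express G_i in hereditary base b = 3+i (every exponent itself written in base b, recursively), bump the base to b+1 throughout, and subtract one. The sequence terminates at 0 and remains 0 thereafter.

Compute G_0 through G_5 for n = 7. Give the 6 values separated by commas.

7, 8, 9, 9, 9, 9

base 3: 7 = 2·3 + 1; at 4: 2·4 + 1 = 9; next = 8
base 4: 8 = 2·4; at 5: 2·5 = 10; next = 9
base 5: 9 = 5 + 4; at 6: 6 + 4 = 10; next = 9
base 6: 9 = 6 + 3; at 7: 7 + 3 = 10; next = 9
base 7: 9 = 7 + 2; at 8: 8 + 2 = 10; next = 9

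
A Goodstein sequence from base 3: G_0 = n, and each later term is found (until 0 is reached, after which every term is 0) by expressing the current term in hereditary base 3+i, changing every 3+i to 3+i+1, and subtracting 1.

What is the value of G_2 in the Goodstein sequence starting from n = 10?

24

10 —HB3→ 3^2 + 1 —bump→ 4^2 + 1 = 17 —(−1)→ 16
16 —HB4→ 4^2 —bump→ 5^2 = 25 —(−1)→ 24
24 —HB5→ 4·5 + 4 —bump→ 4·6 + 4 = 28 —(−1)→ 27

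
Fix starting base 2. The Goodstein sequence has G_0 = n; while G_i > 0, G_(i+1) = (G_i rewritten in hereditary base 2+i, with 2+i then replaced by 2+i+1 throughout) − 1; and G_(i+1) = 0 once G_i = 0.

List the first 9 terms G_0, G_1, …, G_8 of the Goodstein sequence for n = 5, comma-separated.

5, 27, 255, 467, 775, 1197, 1751, 2454, 3325

[0] 5 ≡ 2^2 + 1 (base 2). Lift 3: 28. −1: 27.
[1] 27 ≡ 3^3 (base 3). Lift 4: 256. −1: 255.
[2] 255 ≡ 3·4^3 + 3·4^2 + 3·4 + 3 (base 4). Lift 5: 468. −1: 467.
[3] 467 ≡ 3·5^3 + 3·5^2 + 3·5 + 2 (base 5). Lift 6: 776. −1: 775.
[4] 775 ≡ 3·6^3 + 3·6^2 + 3·6 + 1 (base 6). Lift 7: 1198. −1: 1197.
[5] 1197 ≡ 3·7^3 + 3·7^2 + 3·7 (base 7). Lift 8: 1752. −1: 1751.
[6] 1751 ≡ 3·8^3 + 3·8^2 + 2·8 + 7 (base 8). Lift 9: 2455. −1: 2454.
[7] 2454 ≡ 3·9^3 + 3·9^2 + 2·9 + 6 (base 9). Lift 10: 3326. −1: 3325.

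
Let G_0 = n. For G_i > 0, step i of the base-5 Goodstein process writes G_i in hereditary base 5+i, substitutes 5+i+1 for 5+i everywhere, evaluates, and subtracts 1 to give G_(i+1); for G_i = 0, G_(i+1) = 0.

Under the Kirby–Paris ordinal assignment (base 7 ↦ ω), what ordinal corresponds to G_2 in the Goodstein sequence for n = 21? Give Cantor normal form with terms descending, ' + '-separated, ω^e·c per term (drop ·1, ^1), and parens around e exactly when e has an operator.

ω·3 + 6

G_0 = 21. HB_5(21) = 4·5 + 1. Bump = 25. G_1 = 24.
G_1 = 24. HB_6(24) = 4·6. Bump = 28. G_2 = 27.
G_2 = 27. HB_7(27) = 3·7 + 6. Bump = 30. G_3 = 29.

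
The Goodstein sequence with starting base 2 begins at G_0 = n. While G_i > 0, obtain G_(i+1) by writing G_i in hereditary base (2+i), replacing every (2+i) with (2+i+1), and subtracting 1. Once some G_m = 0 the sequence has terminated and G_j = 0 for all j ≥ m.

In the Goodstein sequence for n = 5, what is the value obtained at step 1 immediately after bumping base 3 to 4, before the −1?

step 0: 5 = 2^2 + 1; sub 3 for 2: 3^3 + 1; = 28; G_1 = 28−1 = 27
step 1: 27 = 3^3; sub 4 for 3: 4^4; = 256; G_2 = 256−1 = 255

256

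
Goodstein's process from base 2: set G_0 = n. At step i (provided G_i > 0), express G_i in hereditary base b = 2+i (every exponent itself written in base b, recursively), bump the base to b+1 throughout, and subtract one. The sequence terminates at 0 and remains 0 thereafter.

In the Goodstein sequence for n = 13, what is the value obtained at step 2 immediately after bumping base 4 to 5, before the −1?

G_0=13  [base 2] 2^(2 + 1) + 2^2 + 1  →[2↦3]→  3^(3 + 1) + 3^3 + 1 = 109  −1 ⇒ G_1=108
G_1=108  [base 3] 3^(3 + 1) + 3^3  →[3↦4]→  4^(4 + 1) + 4^4 = 1280  −1 ⇒ G_2=1279
G_2=1279  [base 4] 4^(4 + 1) + 3·4^3 + 3·4^2 + 3·4 + 3  →[4↦5]→  5^(5 + 1) + 3·5^3 + 3·5^2 + 3·5 + 3 = 16093  −1 ⇒ G_3=16092

16093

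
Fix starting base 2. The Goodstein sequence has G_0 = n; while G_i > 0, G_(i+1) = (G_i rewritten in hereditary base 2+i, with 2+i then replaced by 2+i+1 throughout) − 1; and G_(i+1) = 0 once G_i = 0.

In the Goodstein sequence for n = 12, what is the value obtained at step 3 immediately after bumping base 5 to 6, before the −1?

280020

base 2: 12 = 2^(2 + 1) + 2^2; at 3: 3^(3 + 1) + 3^3 = 108; next = 107
base 3: 107 = 3^(3 + 1) + 2·3^2 + 2·3 + 2; at 4: 4^(4 + 1) + 2·4^2 + 2·4 + 2 = 1066; next = 1065
base 4: 1065 = 4^(4 + 1) + 2·4^2 + 2·4 + 1; at 5: 5^(5 + 1) + 2·5^2 + 2·5 + 1 = 15686; next = 15685
base 5: 15685 = 5^(5 + 1) + 2·5^2 + 2·5; at 6: 6^(6 + 1) + 2·6^2 + 2·6 = 280020; next = 280019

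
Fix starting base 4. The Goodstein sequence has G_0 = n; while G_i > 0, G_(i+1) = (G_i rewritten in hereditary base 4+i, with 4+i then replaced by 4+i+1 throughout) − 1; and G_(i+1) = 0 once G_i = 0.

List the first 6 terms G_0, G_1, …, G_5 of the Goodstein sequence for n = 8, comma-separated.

8 —HB4→ 2·4 —bump→ 2·5 = 10 —(−1)→ 9
9 —HB5→ 5 + 4 —bump→ 6 + 4 = 10 —(−1)→ 9
9 —HB6→ 6 + 3 —bump→ 7 + 3 = 10 —(−1)→ 9
9 —HB7→ 7 + 2 —bump→ 8 + 2 = 10 —(−1)→ 9
9 —HB8→ 8 + 1 —bump→ 9 + 1 = 10 —(−1)→ 9

8, 9, 9, 9, 9, 9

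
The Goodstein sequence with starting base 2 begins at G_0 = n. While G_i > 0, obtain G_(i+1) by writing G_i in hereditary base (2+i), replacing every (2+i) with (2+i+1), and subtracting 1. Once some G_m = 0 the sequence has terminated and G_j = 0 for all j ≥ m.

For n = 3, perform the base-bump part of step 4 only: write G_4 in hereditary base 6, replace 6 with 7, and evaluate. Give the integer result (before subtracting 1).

base 2: 3 = 2 + 1; at 3: 3 + 1 = 4; next = 3
base 3: 3 = 3; at 4: 4 = 4; next = 3
base 4: 3 = 3; at 5: 3 = 3; next = 2
base 5: 2 = 2; at 6: 2 = 2; next = 1
base 6: 1 = 1; at 7: 1 = 1; next = 0

1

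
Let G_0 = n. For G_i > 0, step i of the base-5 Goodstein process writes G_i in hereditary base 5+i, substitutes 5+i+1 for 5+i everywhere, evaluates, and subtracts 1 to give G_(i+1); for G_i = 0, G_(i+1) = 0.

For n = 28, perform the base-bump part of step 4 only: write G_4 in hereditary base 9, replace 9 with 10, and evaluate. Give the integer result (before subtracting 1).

88

i=0: 28 = 5^2 + 3 (b=5); 5→6: 6^2 + 3 = 39; 39−1 = 38
i=1: 38 = 6^2 + 2 (b=6); 6→7: 7^2 + 2 = 51; 51−1 = 50
i=2: 50 = 7^2 + 1 (b=7); 7→8: 8^2 + 1 = 65; 65−1 = 64
i=3: 64 = 8^2 (b=8); 8→9: 9^2 = 81; 81−1 = 80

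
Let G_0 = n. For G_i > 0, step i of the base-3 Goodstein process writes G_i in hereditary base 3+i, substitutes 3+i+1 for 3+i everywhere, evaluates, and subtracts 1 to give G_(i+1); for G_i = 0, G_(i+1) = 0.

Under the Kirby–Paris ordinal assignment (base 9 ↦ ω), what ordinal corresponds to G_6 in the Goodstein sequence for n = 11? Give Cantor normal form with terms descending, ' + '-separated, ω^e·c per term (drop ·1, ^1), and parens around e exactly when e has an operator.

ω·5 + 2

base 3: 11 = 3^2 + 2; at 4: 4^2 + 2 = 18; next = 17
base 4: 17 = 4^2 + 1; at 5: 5^2 + 1 = 26; next = 25
base 5: 25 = 5^2; at 6: 6^2 = 36; next = 35
base 6: 35 = 5·6 + 5; at 7: 5·7 + 5 = 40; next = 39
base 7: 39 = 5·7 + 4; at 8: 5·8 + 4 = 44; next = 43
base 8: 43 = 5·8 + 3; at 9: 5·9 + 3 = 48; next = 47
base 9: 47 = 5·9 + 2; at 10: 5·10 + 2 = 52; next = 51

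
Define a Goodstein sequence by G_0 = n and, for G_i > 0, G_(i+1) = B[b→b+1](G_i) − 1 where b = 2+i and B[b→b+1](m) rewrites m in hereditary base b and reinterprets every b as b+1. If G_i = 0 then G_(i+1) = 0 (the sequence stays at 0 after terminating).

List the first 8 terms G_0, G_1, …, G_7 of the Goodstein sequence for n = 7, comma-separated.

7, 30, 259, 3127, 46657, 823543, 16777215, 37665879

(0) 7|_2 = 2^2 + 2 + 1 ↦ 3^3 + 3 + 1|_3 = 31 ⇒ 30
(1) 30|_3 = 3^3 + 3 ↦ 4^4 + 4|_4 = 260 ⇒ 259
(2) 259|_4 = 4^4 + 3 ↦ 5^5 + 3|_5 = 3128 ⇒ 3127
(3) 3127|_5 = 5^5 + 2 ↦ 6^6 + 2|_6 = 46658 ⇒ 46657
(4) 46657|_6 = 6^6 + 1 ↦ 7^7 + 1|_7 = 823544 ⇒ 823543
(5) 823543|_7 = 7^7 ↦ 8^8|_8 = 16777216 ⇒ 16777215
(6) 16777215|_8 = 7·8^7 + 7·8^6 + 7·8^5 + 7·8^4 + 7·8^3 + 7·8^2 + 7·8 + 7 ↦ 7·9^7 + 7·9^6 + 7·9^5 + 7·9^4 + 7·9^3 + 7·9^2 + 7·9 + 7|_9 = 37665880 ⇒ 37665879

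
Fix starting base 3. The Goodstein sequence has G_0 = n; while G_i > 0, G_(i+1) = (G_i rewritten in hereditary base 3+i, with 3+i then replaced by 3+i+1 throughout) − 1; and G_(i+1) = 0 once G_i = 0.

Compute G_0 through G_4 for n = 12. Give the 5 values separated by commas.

i=0: 12 = 3^2 + 3 (b=3); 3→4: 4^2 + 4 = 20; 20−1 = 19
i=1: 19 = 4^2 + 3 (b=4); 4→5: 5^2 + 3 = 28; 28−1 = 27
i=2: 27 = 5^2 + 2 (b=5); 5→6: 6^2 + 2 = 38; 38−1 = 37
i=3: 37 = 6^2 + 1 (b=6); 6→7: 7^2 + 1 = 50; 50−1 = 49

12, 19, 27, 37, 49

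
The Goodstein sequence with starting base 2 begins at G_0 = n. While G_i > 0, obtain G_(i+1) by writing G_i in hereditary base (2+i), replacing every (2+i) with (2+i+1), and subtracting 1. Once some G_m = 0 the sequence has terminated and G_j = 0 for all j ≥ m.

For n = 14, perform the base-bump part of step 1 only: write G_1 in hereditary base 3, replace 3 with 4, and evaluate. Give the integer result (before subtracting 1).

1282

(0) 14|_2 = 2^(2 + 1) + 2^2 + 2 ↦ 3^(3 + 1) + 3^3 + 3|_3 = 111 ⇒ 110
(1) 110|_3 = 3^(3 + 1) + 3^3 + 2 ↦ 4^(4 + 1) + 4^4 + 2|_4 = 1282 ⇒ 1281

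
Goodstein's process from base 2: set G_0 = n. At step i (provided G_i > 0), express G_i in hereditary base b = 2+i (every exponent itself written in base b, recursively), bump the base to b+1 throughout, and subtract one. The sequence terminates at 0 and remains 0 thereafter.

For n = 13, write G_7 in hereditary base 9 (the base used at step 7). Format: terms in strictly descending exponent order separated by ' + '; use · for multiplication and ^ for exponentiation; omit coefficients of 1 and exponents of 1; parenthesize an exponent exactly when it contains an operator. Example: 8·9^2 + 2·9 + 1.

base 2: 13 = 2^(2 + 1) + 2^2 + 1; at 3: 3^(3 + 1) + 3^3 + 1 = 109; next = 108
base 3: 108 = 3^(3 + 1) + 3^3; at 4: 4^(4 + 1) + 4^4 = 1280; next = 1279
base 4: 1279 = 4^(4 + 1) + 3·4^3 + 3·4^2 + 3·4 + 3; at 5: 5^(5 + 1) + 3·5^3 + 3·5^2 + 3·5 + 3 = 16093; next = 16092
base 5: 16092 = 5^(5 + 1) + 3·5^3 + 3·5^2 + 3·5 + 2; at 6: 6^(6 + 1) + 3·6^3 + 3·6^2 + 3·6 + 2 = 280712; next = 280711
base 6: 280711 = 6^(6 + 1) + 3·6^3 + 3·6^2 + 3·6 + 1; at 7: 7^(7 + 1) + 3·7^3 + 3·7^2 + 3·7 + 1 = 5765999; next = 5765998
base 7: 5765998 = 7^(7 + 1) + 3·7^3 + 3·7^2 + 3·7; at 8: 8^(8 + 1) + 3·8^3 + 3·8^2 + 3·8 = 134219480; next = 134219479
base 8: 134219479 = 8^(8 + 1) + 3·8^3 + 3·8^2 + 2·8 + 7; at 9: 9^(9 + 1) + 3·9^3 + 3·9^2 + 2·9 + 7 = 3486786856; next = 3486786855
base 9: 3486786855 = 9^(9 + 1) + 3·9^3 + 3·9^2 + 2·9 + 6; at 10: 10^(10 + 1) + 3·10^3 + 3·10^2 + 2·10 + 6 = 100000003326; next = 100000003325

9^(9 + 1) + 3·9^3 + 3·9^2 + 2·9 + 6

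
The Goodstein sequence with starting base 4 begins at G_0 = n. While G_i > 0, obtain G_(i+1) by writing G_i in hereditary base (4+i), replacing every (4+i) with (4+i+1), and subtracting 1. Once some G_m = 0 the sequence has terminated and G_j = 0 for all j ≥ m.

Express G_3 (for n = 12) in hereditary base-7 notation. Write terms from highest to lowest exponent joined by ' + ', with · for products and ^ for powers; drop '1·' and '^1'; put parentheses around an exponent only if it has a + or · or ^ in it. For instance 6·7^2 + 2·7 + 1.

12 —HB4→ 3·4 —bump→ 3·5 = 15 —(−1)→ 14
14 —HB5→ 2·5 + 4 —bump→ 2·6 + 4 = 16 —(−1)→ 15
15 —HB6→ 2·6 + 3 —bump→ 2·7 + 3 = 17 —(−1)→ 16
16 —HB7→ 2·7 + 2 —bump→ 2·8 + 2 = 18 —(−1)→ 17

2·7 + 2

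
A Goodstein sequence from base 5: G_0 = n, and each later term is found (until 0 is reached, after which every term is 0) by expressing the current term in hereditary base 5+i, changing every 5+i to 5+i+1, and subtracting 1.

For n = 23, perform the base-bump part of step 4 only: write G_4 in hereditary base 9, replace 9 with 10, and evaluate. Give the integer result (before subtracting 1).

38

base 5: 23 = 4·5 + 3; at 6: 4·6 + 3 = 27; next = 26
base 6: 26 = 4·6 + 2; at 7: 4·7 + 2 = 30; next = 29
base 7: 29 = 4·7 + 1; at 8: 4·8 + 1 = 33; next = 32
base 8: 32 = 4·8; at 9: 4·9 = 36; next = 35
base 9: 35 = 3·9 + 8; at 10: 3·10 + 8 = 38; next = 37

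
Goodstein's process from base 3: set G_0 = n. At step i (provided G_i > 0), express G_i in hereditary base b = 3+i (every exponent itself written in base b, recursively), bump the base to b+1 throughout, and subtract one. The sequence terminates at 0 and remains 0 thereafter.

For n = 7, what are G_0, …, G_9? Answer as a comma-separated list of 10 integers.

base 3: 7 = 2·3 + 1; at 4: 2·4 + 1 = 9; next = 8
base 4: 8 = 2·4; at 5: 2·5 = 10; next = 9
base 5: 9 = 5 + 4; at 6: 6 + 4 = 10; next = 9
base 6: 9 = 6 + 3; at 7: 7 + 3 = 10; next = 9
base 7: 9 = 7 + 2; at 8: 8 + 2 = 10; next = 9
base 8: 9 = 8 + 1; at 9: 9 + 1 = 10; next = 9
base 9: 9 = 9; at 10: 10 = 10; next = 9
base 10: 9 = 9; at 11: 9 = 9; next = 8
base 11: 8 = 8; at 12: 8 = 8; next = 7

7, 8, 9, 9, 9, 9, 9, 9, 8, 7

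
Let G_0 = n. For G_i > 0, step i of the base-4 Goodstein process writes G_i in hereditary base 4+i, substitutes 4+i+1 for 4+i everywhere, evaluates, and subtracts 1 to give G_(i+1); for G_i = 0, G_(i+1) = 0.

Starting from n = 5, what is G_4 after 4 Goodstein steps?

step 0: 5 = 4 + 1; sub 5 for 4: 5 + 1; = 6; G_1 = 6−1 = 5
step 1: 5 = 5; sub 6 for 5: 6; = 6; G_2 = 6−1 = 5
step 2: 5 = 5; sub 7 for 6: 5; = 5; G_3 = 5−1 = 4
step 3: 4 = 4; sub 8 for 7: 4; = 4; G_4 = 4−1 = 3
step 4: 3 = 3; sub 9 for 8: 3; = 3; G_5 = 3−1 = 2

3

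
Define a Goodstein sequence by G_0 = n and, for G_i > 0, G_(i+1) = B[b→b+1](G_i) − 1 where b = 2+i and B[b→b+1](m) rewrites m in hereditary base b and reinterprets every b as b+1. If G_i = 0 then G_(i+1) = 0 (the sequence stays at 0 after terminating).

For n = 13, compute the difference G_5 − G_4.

G_0 = 13. HB_2(13) = 2^(2 + 1) + 2^2 + 1. Bump = 109. G_1 = 108.
G_1 = 108. HB_3(108) = 3^(3 + 1) + 3^3. Bump = 1280. G_2 = 1279.
G_2 = 1279. HB_4(1279) = 4^(4 + 1) + 3·4^3 + 3·4^2 + 3·4 + 3. Bump = 16093. G_3 = 16092.
G_3 = 16092. HB_5(16092) = 5^(5 + 1) + 3·5^3 + 3·5^2 + 3·5 + 2. Bump = 280712. G_4 = 280711.
G_4 = 280711. HB_6(280711) = 6^(6 + 1) + 3·6^3 + 3·6^2 + 3·6 + 1. Bump = 5765999. G_5 = 5765998.

5485287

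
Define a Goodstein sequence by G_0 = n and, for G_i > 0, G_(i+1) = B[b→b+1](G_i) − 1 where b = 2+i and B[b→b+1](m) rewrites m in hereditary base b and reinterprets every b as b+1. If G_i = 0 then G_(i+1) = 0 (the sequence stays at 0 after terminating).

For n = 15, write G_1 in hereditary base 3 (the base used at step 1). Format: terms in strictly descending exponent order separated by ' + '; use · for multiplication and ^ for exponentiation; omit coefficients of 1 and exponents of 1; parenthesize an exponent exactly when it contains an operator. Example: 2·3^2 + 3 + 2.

3^(3 + 1) + 3^3 + 3

(0) 15|_2 = 2^(2 + 1) + 2^2 + 2 + 1 ↦ 3^(3 + 1) + 3^3 + 3 + 1|_3 = 112 ⇒ 111
(1) 111|_3 = 3^(3 + 1) + 3^3 + 3 ↦ 4^(4 + 1) + 4^4 + 4|_4 = 1284 ⇒ 1283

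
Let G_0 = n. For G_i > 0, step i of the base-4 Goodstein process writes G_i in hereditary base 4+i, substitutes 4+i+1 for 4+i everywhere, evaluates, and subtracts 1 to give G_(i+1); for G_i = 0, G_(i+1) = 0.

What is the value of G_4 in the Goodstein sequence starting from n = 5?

5 —HB4→ 4 + 1 —bump→ 5 + 1 = 6 —(−1)→ 5
5 —HB5→ 5 —bump→ 6 = 6 —(−1)→ 5
5 —HB6→ 5 —bump→ 5 = 5 —(−1)→ 4
4 —HB7→ 4 —bump→ 4 = 4 —(−1)→ 3
3 —HB8→ 3 —bump→ 3 = 3 —(−1)→ 2

3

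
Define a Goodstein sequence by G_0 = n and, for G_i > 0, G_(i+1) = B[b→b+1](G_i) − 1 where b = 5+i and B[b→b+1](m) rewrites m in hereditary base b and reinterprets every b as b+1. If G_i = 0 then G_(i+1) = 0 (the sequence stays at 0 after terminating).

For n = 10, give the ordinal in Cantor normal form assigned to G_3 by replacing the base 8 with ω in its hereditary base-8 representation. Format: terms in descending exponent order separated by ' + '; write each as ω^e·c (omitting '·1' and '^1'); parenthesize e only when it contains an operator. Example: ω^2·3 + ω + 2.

[0] 10 ≡ 2·5 (base 5). Lift 6: 12. −1: 11.
[1] 11 ≡ 6 + 5 (base 6). Lift 7: 12. −1: 11.
[2] 11 ≡ 7 + 4 (base 7). Lift 8: 12. −1: 11.

ω + 3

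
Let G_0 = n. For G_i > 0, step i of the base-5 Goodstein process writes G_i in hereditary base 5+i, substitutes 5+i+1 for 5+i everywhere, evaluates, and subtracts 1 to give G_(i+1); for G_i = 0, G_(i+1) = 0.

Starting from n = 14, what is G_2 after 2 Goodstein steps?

16

i=0: 14 = 2·5 + 4 (b=5); 5→6: 2·6 + 4 = 16; 16−1 = 15
i=1: 15 = 2·6 + 3 (b=6); 6→7: 2·7 + 3 = 17; 17−1 = 16
i=2: 16 = 2·7 + 2 (b=7); 7→8: 2·8 + 2 = 18; 18−1 = 17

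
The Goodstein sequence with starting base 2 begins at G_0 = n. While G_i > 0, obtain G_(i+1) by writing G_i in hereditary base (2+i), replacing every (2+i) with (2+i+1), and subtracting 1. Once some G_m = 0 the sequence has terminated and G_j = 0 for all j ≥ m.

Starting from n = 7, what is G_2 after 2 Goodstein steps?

259

base 2: 7 = 2^2 + 2 + 1; at 3: 3^3 + 3 + 1 = 31; next = 30
base 3: 30 = 3^3 + 3; at 4: 4^4 + 4 = 260; next = 259
base 4: 259 = 4^4 + 3; at 5: 5^5 + 3 = 3128; next = 3127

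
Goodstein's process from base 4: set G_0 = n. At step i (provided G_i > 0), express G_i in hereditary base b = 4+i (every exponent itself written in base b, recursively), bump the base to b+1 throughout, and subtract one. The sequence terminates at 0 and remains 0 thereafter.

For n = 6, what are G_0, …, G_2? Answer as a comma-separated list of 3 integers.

[0] 6 ≡ 4 + 2 (base 4). Lift 5: 7. −1: 6.
[1] 6 ≡ 5 + 1 (base 5). Lift 6: 7. −1: 6.

6, 6, 6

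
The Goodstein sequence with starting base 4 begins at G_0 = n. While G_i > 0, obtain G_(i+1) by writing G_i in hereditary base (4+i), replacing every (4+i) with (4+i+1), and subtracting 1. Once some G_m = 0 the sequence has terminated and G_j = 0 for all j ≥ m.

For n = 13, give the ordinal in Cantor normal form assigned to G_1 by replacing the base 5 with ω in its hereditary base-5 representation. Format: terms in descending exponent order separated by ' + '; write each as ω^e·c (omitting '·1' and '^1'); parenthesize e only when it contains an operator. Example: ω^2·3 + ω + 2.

G_0=13  [base 4] 3·4 + 1  →[4↦5]→  3·5 + 1 = 16  −1 ⇒ G_1=15
G_1=15  [base 5] 3·5  →[5↦6]→  3·6 = 18  −1 ⇒ G_2=17

ω·3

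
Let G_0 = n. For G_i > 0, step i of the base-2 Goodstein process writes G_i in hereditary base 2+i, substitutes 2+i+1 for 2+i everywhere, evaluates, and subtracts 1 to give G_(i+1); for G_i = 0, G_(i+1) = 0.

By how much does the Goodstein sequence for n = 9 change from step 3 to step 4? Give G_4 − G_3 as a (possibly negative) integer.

(0) 9|_2 = 2^(2 + 1) + 1 ↦ 3^(3 + 1) + 1|_3 = 82 ⇒ 81
(1) 81|_3 = 3^(3 + 1) ↦ 4^(4 + 1)|_4 = 1024 ⇒ 1023
(2) 1023|_4 = 3·4^4 + 3·4^3 + 3·4^2 + 3·4 + 3 ↦ 3·5^5 + 3·5^3 + 3·5^2 + 3·5 + 3|_5 = 9843 ⇒ 9842
(3) 9842|_5 = 3·5^5 + 3·5^3 + 3·5^2 + 3·5 + 2 ↦ 3·6^6 + 3·6^3 + 3·6^2 + 3·6 + 2|_6 = 140744 ⇒ 140743

130901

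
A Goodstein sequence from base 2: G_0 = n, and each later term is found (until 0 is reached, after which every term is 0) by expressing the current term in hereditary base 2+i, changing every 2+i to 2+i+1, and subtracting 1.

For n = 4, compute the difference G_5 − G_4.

26

step 0: 4 = 2^2; sub 3 for 2: 3^3; = 27; G_1 = 27−1 = 26
step 1: 26 = 2·3^2 + 2·3 + 2; sub 4 for 3: 2·4^2 + 2·4 + 2; = 42; G_2 = 42−1 = 41
step 2: 41 = 2·4^2 + 2·4 + 1; sub 5 for 4: 2·5^2 + 2·5 + 1; = 61; G_3 = 61−1 = 60
step 3: 60 = 2·5^2 + 2·5; sub 6 for 5: 2·6^2 + 2·6; = 84; G_4 = 84−1 = 83
step 4: 83 = 2·6^2 + 6 + 5; sub 7 for 6: 2·7^2 + 7 + 5; = 110; G_5 = 110−1 = 109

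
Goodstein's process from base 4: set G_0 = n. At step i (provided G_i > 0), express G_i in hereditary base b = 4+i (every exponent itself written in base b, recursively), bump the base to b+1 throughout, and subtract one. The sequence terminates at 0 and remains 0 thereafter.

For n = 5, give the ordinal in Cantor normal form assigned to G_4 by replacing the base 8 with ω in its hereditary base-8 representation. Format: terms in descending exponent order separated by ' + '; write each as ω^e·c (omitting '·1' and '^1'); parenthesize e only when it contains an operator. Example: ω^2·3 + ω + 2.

5 —HB4→ 4 + 1 —bump→ 5 + 1 = 6 —(−1)→ 5
5 —HB5→ 5 —bump→ 6 = 6 —(−1)→ 5
5 —HB6→ 5 —bump→ 5 = 5 —(−1)→ 4
4 —HB7→ 4 —bump→ 4 = 4 —(−1)→ 3
3 —HB8→ 3 —bump→ 3 = 3 —(−1)→ 2

3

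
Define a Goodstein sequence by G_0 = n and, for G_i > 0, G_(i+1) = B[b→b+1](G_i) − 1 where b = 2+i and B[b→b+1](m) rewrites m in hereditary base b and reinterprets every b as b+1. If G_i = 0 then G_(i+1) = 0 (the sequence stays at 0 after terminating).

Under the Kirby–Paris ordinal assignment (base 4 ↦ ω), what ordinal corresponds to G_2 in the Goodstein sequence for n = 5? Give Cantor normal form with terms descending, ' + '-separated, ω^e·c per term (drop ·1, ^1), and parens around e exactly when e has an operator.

ω^3·3 + ω^2·3 + ω·3 + 3

(0) 5|_2 = 2^2 + 1 ↦ 3^3 + 1|_3 = 28 ⇒ 27
(1) 27|_3 = 3^3 ↦ 4^4|_4 = 256 ⇒ 255
(2) 255|_4 = 3·4^3 + 3·4^2 + 3·4 + 3 ↦ 3·5^3 + 3·5^2 + 3·5 + 3|_5 = 468 ⇒ 467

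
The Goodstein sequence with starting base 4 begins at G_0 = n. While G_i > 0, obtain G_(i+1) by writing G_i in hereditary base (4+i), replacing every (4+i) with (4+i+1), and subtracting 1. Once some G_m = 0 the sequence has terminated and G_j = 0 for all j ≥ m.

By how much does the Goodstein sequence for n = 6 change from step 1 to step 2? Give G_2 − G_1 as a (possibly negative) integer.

6 —HB4→ 4 + 2 —bump→ 5 + 2 = 7 —(−1)→ 6
6 —HB5→ 5 + 1 —bump→ 6 + 1 = 7 —(−1)→ 6

0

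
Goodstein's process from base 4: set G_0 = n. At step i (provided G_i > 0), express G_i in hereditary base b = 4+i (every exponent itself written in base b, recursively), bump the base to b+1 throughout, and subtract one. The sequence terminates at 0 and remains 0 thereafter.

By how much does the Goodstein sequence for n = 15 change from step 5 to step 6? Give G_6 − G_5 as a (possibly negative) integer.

1

G_0=15  [base 4] 3·4 + 3  →[4↦5]→  3·5 + 3 = 18  −1 ⇒ G_1=17
G_1=17  [base 5] 3·5 + 2  →[5↦6]→  3·6 + 2 = 20  −1 ⇒ G_2=19
G_2=19  [base 6] 3·6 + 1  →[6↦7]→  3·7 + 1 = 22  −1 ⇒ G_3=21
G_3=21  [base 7] 3·7  →[7↦8]→  3·8 = 24  −1 ⇒ G_4=23
G_4=23  [base 8] 2·8 + 7  →[8↦9]→  2·9 + 7 = 25  −1 ⇒ G_5=24
G_5=24  [base 9] 2·9 + 6  →[9↦10]→  2·10 + 6 = 26  −1 ⇒ G_6=25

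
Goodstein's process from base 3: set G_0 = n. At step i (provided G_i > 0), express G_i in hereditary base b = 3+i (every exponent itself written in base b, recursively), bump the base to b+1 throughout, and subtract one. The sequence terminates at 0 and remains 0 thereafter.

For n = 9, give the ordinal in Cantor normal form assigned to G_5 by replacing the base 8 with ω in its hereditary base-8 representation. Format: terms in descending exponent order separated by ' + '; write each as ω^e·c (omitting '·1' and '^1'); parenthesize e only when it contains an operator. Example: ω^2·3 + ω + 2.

ω·2 + 7

9 —HB3→ 3^2 —bump→ 4^2 = 16 —(−1)→ 15
15 —HB4→ 3·4 + 3 —bump→ 3·5 + 3 = 18 —(−1)→ 17
17 —HB5→ 3·5 + 2 —bump→ 3·6 + 2 = 20 —(−1)→ 19
19 —HB6→ 3·6 + 1 —bump→ 3·7 + 1 = 22 —(−1)→ 21
21 —HB7→ 3·7 —bump→ 3·8 = 24 —(−1)→ 23
23 —HB8→ 2·8 + 7 —bump→ 2·9 + 7 = 25 —(−1)→ 24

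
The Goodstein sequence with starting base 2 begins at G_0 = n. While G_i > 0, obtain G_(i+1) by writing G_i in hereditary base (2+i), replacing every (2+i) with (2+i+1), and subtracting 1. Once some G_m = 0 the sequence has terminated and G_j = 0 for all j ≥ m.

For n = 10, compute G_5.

i=0: 10 = 2^(2 + 1) + 2 (b=2); 2→3: 3^(3 + 1) + 3 = 84; 84−1 = 83
i=1: 83 = 3^(3 + 1) + 2 (b=3); 3→4: 4^(4 + 1) + 2 = 1026; 1026−1 = 1025
i=2: 1025 = 4^(4 + 1) + 1 (b=4); 4→5: 5^(5 + 1) + 1 = 15626; 15626−1 = 15625
i=3: 15625 = 5^(5 + 1) (b=5); 5→6: 6^(6 + 1) = 279936; 279936−1 = 279935
i=4: 279935 = 5·6^6 + 5·6^5 + 5·6^4 + 5·6^3 + 5·6^2 + 5·6 + 5 (b=6); 6→7: 5·7^7 + 5·7^5 + 5·7^4 + 5·7^3 + 5·7^2 + 5·7 + 5 = 4215755; 4215755−1 = 4215754
i=5: 4215754 = 5·7^7 + 5·7^5 + 5·7^4 + 5·7^3 + 5·7^2 + 5·7 + 4 (b=7); 7→8: 5·8^8 + 5·8^5 + 5·8^4 + 5·8^3 + 5·8^2 + 5·8 + 4 = 84073324; 84073324−1 = 84073323

4215754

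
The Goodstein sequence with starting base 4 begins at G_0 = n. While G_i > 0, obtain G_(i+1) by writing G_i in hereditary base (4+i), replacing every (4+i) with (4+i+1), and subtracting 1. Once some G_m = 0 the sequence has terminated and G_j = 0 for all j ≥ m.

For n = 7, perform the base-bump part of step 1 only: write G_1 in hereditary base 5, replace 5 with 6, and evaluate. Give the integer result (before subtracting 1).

8

7 —HB4→ 4 + 3 —bump→ 5 + 3 = 8 —(−1)→ 7
7 —HB5→ 5 + 2 —bump→ 6 + 2 = 8 —(−1)→ 7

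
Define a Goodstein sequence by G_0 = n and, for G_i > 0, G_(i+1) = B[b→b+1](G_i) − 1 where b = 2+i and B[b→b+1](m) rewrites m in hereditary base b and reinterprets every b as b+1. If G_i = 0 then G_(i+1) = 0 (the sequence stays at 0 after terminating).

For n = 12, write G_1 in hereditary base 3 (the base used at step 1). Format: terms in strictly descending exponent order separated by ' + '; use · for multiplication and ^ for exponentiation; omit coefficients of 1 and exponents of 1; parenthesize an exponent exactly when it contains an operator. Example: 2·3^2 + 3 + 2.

(0) 12|_2 = 2^(2 + 1) + 2^2 ↦ 3^(3 + 1) + 3^3|_3 = 108 ⇒ 107
(1) 107|_3 = 3^(3 + 1) + 2·3^2 + 2·3 + 2 ↦ 4^(4 + 1) + 2·4^2 + 2·4 + 2|_4 = 1066 ⇒ 1065

3^(3 + 1) + 2·3^2 + 2·3 + 2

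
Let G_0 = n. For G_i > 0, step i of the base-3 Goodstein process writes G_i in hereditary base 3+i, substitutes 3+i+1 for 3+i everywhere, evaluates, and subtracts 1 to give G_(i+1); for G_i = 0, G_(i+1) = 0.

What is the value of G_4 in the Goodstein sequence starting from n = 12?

[0] 12 ≡ 3^2 + 3 (base 3). Lift 4: 20. −1: 19.
[1] 19 ≡ 4^2 + 3 (base 4). Lift 5: 28. −1: 27.
[2] 27 ≡ 5^2 + 2 (base 5). Lift 6: 38. −1: 37.
[3] 37 ≡ 6^2 + 1 (base 6). Lift 7: 50. −1: 49.
[4] 49 ≡ 7^2 (base 7). Lift 8: 64. −1: 63.

49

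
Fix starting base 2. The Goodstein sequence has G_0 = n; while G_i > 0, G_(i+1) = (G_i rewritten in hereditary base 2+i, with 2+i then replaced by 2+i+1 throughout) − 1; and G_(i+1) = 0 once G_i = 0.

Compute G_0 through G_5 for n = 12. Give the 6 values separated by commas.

12, 107, 1065, 15685, 280019, 5764910

[0] 12 ≡ 2^(2 + 1) + 2^2 (base 2). Lift 3: 108. −1: 107.
[1] 107 ≡ 3^(3 + 1) + 2·3^2 + 2·3 + 2 (base 3). Lift 4: 1066. −1: 1065.
[2] 1065 ≡ 4^(4 + 1) + 2·4^2 + 2·4 + 1 (base 4). Lift 5: 15686. −1: 15685.
[3] 15685 ≡ 5^(5 + 1) + 2·5^2 + 2·5 (base 5). Lift 6: 280020. −1: 280019.
[4] 280019 ≡ 6^(6 + 1) + 2·6^2 + 6 + 5 (base 6). Lift 7: 5764911. −1: 5764910.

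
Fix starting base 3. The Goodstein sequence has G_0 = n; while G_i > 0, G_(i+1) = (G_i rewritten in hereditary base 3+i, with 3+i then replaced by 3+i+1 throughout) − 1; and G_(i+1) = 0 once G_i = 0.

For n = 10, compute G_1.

G_0=10  [base 3] 3^2 + 1  →[3↦4]→  4^2 + 1 = 17  −1 ⇒ G_1=16
G_1=16  [base 4] 4^2  →[4↦5]→  5^2 = 25  −1 ⇒ G_2=24

16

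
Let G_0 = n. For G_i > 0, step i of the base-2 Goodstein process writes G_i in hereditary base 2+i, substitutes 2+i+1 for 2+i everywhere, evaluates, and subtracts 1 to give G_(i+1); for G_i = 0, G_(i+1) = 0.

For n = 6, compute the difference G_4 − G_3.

G_0 = 6. HB_2(6) = 2^2 + 2. Bump = 30. G_1 = 29.
G_1 = 29. HB_3(29) = 3^3 + 2. Bump = 258. G_2 = 257.
G_2 = 257. HB_4(257) = 4^4 + 1. Bump = 3126. G_3 = 3125.
G_3 = 3125. HB_5(3125) = 5^5. Bump = 46656. G_4 = 46655.

43530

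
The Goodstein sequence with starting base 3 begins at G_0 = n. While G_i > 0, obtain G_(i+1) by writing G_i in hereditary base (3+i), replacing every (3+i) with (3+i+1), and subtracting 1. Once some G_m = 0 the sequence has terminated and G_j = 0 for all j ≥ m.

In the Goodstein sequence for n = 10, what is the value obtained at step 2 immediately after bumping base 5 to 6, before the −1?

(0) 10|_3 = 3^2 + 1 ↦ 4^2 + 1|_4 = 17 ⇒ 16
(1) 16|_4 = 4^2 ↦ 5^2|_5 = 25 ⇒ 24
(2) 24|_5 = 4·5 + 4 ↦ 4·6 + 4|_6 = 28 ⇒ 27

28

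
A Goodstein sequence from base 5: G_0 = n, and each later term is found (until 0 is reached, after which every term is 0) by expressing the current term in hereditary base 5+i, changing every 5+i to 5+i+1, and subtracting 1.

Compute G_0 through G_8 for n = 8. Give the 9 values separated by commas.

8, 8, 8, 8, 8, 7, 6, 5, 4

base 5: 8 = 5 + 3; at 6: 6 + 3 = 9; next = 8
base 6: 8 = 6 + 2; at 7: 7 + 2 = 9; next = 8
base 7: 8 = 7 + 1; at 8: 8 + 1 = 9; next = 8
base 8: 8 = 8; at 9: 9 = 9; next = 8
base 9: 8 = 8; at 10: 8 = 8; next = 7
base 10: 7 = 7; at 11: 7 = 7; next = 6
base 11: 6 = 6; at 12: 6 = 6; next = 5
base 12: 5 = 5; at 13: 5 = 5; next = 4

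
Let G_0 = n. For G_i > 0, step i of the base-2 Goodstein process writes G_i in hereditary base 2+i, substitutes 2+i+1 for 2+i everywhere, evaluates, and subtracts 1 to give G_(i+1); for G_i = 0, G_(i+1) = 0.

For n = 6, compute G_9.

885775

base 2: 6 = 2^2 + 2; at 3: 3^3 + 3 = 30; next = 29
base 3: 29 = 3^3 + 2; at 4: 4^4 + 2 = 258; next = 257
base 4: 257 = 4^4 + 1; at 5: 5^5 + 1 = 3126; next = 3125
base 5: 3125 = 5^5; at 6: 6^6 = 46656; next = 46655
base 6: 46655 = 5·6^5 + 5·6^4 + 5·6^3 + 5·6^2 + 5·6 + 5; at 7: 5·7^5 + 5·7^4 + 5·7^3 + 5·7^2 + 5·7 + 5 = 98040; next = 98039
base 7: 98039 = 5·7^5 + 5·7^4 + 5·7^3 + 5·7^2 + 5·7 + 4; at 8: 5·8^5 + 5·8^4 + 5·8^3 + 5·8^2 + 5·8 + 4 = 187244; next = 187243
base 8: 187243 = 5·8^5 + 5·8^4 + 5·8^3 + 5·8^2 + 5·8 + 3; at 9: 5·9^5 + 5·9^4 + 5·9^3 + 5·9^2 + 5·9 + 3 = 332148; next = 332147
base 9: 332147 = 5·9^5 + 5·9^4 + 5·9^3 + 5·9^2 + 5·9 + 2; at 10: 5·10^5 + 5·10^4 + 5·10^3 + 5·10^2 + 5·10 + 2 = 555552; next = 555551
base 10: 555551 = 5·10^5 + 5·10^4 + 5·10^3 + 5·10^2 + 5·10 + 1; at 11: 5·11^5 + 5·11^4 + 5·11^3 + 5·11^2 + 5·11 + 1 = 885776; next = 885775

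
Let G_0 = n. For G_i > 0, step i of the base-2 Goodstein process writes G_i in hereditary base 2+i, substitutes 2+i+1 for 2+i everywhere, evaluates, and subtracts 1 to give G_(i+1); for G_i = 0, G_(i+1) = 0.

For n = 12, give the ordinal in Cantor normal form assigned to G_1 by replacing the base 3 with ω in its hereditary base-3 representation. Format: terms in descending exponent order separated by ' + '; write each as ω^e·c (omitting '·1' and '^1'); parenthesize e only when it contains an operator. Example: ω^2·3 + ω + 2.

ω^(ω + 1) + ω^2·2 + ω·2 + 2

G_0=12  [base 2] 2^(2 + 1) + 2^2  →[2↦3]→  3^(3 + 1) + 3^3 = 108  −1 ⇒ G_1=107
G_1=107  [base 3] 3^(3 + 1) + 2·3^2 + 2·3 + 2  →[3↦4]→  4^(4 + 1) + 2·4^2 + 2·4 + 2 = 1066  −1 ⇒ G_2=1065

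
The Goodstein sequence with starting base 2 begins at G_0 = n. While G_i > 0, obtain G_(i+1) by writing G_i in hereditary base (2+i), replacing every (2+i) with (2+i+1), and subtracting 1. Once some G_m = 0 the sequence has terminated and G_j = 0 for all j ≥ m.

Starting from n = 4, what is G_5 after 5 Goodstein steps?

4 —HB2→ 2^2 —bump→ 3^3 = 27 —(−1)→ 26
26 —HB3→ 2·3^2 + 2·3 + 2 —bump→ 2·4^2 + 2·4 + 2 = 42 —(−1)→ 41
41 —HB4→ 2·4^2 + 2·4 + 1 —bump→ 2·5^2 + 2·5 + 1 = 61 —(−1)→ 60
60 —HB5→ 2·5^2 + 2·5 —bump→ 2·6^2 + 2·6 = 84 —(−1)→ 83
83 —HB6→ 2·6^2 + 6 + 5 —bump→ 2·7^2 + 7 + 5 = 110 —(−1)→ 109
109 —HB7→ 2·7^2 + 7 + 4 —bump→ 2·8^2 + 8 + 4 = 140 —(−1)→ 139

109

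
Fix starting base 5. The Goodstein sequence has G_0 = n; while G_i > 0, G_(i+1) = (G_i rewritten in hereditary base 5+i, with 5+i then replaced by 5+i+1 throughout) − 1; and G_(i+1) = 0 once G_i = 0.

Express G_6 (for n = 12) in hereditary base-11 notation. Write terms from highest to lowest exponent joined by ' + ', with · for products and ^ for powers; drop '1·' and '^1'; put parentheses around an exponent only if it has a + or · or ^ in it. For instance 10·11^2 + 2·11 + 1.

11 + 4

12 —HB5→ 2·5 + 2 —bump→ 2·6 + 2 = 14 —(−1)→ 13
13 —HB6→ 2·6 + 1 —bump→ 2·7 + 1 = 15 —(−1)→ 14
14 —HB7→ 2·7 —bump→ 2·8 = 16 —(−1)→ 15
15 —HB8→ 8 + 7 —bump→ 9 + 7 = 16 —(−1)→ 15
15 —HB9→ 9 + 6 —bump→ 10 + 6 = 16 —(−1)→ 15
15 —HB10→ 10 + 5 —bump→ 11 + 5 = 16 —(−1)→ 15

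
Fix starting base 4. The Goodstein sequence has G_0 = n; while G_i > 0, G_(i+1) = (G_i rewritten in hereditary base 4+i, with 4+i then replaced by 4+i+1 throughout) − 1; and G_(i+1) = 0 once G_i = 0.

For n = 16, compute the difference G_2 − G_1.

i=0: 16 = 4^2 (b=4); 4→5: 5^2 = 25; 25−1 = 24
i=1: 24 = 4·5 + 4 (b=5); 5→6: 4·6 + 4 = 28; 28−1 = 27

3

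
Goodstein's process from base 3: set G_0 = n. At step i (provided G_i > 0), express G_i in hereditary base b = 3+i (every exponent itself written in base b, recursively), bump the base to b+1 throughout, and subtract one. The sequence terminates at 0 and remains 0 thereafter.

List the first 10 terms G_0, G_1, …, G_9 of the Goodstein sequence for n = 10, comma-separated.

10 —HB3→ 3^2 + 1 —bump→ 4^2 + 1 = 17 —(−1)→ 16
16 —HB4→ 4^2 —bump→ 5^2 = 25 —(−1)→ 24
24 —HB5→ 4·5 + 4 —bump→ 4·6 + 4 = 28 —(−1)→ 27
27 —HB6→ 4·6 + 3 —bump→ 4·7 + 3 = 31 —(−1)→ 30
30 —HB7→ 4·7 + 2 —bump→ 4·8 + 2 = 34 —(−1)→ 33
33 —HB8→ 4·8 + 1 —bump→ 4·9 + 1 = 37 —(−1)→ 36
36 —HB9→ 4·9 —bump→ 4·10 = 40 —(−1)→ 39
39 —HB10→ 3·10 + 9 —bump→ 3·11 + 9 = 42 —(−1)→ 41
41 —HB11→ 3·11 + 8 —bump→ 3·12 + 8 = 44 —(−1)→ 43

10, 16, 24, 27, 30, 33, 36, 39, 41, 43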